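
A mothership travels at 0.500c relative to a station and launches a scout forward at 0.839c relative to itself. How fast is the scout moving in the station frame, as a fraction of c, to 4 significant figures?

Compose boost 2: (0.839 + 0.500)/(1 + 0.839×0.500) = 1.339/1.41950 = 0.9433

u ≈ 0.9433c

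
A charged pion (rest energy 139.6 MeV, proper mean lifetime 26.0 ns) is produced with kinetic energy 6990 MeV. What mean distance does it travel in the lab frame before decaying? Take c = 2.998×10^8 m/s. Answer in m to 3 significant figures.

d ≈ 398 m

γ = 1 + K/(m₀c²) = 1 + 6990/139.6 = 51.072
β = √(1 − 1/γ²) = 0.99981
Dilated lifetime: γτ₀ = 51.072 × 26.0 ns = 1327.9 ns
d = βc·γτ₀ = 0.99981 × (2.998×10^8 m/s) × 1.3279×10^-6 s = 398 m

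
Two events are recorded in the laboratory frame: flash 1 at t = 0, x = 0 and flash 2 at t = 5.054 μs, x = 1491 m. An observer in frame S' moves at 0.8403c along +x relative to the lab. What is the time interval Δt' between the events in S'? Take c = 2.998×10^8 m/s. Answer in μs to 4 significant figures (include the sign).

γ = 1/√(1 − 0.8403²) = 1.84460
Δt' = γ(Δt − vΔx/c²) = 1.84460 × (5.054 μs − 0.8403×1491 m / (2.998×10^8 m/s))
= 1.84460 × (0.874923 μs) = 1.614 μs

Δt' ≈ 1.614 μs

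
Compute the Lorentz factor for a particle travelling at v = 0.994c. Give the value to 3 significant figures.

γ = 1/√(1 − β²) = 1/√(1 − 0.994²) = 1/√(0.011964) = 9.14

γ ≈ 9.14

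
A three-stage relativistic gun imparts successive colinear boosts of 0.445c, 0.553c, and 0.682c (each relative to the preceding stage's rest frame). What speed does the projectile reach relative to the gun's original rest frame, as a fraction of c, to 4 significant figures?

Compose boost 2: (0.553 + 0.445)/(1 + 0.553×0.445) = 0.9980/1.24609 = 0.800908
Compose boost 3: (0.682 + 0.800908)/(1 + 0.682×0.800908) = 1.48291/1.54622 = 0.9591

u ≈ 0.9591c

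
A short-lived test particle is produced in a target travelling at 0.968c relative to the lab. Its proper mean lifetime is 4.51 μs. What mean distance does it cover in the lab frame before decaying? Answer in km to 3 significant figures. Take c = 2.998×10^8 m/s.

γ = 1/√(1 − 0.968²) = 3.9849
Dilated lifetime: Δt = γτ₀ = 3.9849 × 4.51 μs = 17.972 μs
d = vΔt = 0.968c × 17.972 μs = 2.9021×10^8 m/s × 1.7972×10^-5 s = 5.22 km

d ≈ 5.22 km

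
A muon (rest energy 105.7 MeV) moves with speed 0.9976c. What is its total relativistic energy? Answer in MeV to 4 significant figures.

γ = 1/√(1 − 0.9976²) = 14.4424
E = γm₀c² = 14.4424 × 105.7 MeV = 1527 MeV

E ≈ 1527 MeV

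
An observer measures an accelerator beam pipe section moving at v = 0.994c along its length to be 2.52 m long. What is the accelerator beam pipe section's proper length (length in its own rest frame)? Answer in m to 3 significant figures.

γ = 1/√(1 − 0.994²) = 9.1424
L₀ = γL = 9.1424 × 2.52 = 23.0 m

L₀ ≈ 23.0 m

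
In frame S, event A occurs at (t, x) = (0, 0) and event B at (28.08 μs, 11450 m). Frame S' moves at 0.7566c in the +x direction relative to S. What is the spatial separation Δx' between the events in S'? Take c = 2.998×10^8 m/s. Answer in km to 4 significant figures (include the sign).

Δx' ≈ 7.770 km

γ = 1/√(1 − 0.7566²) = 1.52934
Δx' = γ(Δx − vΔt) = 1.52934 × (11450 m − 0.7566×(2.998×10^8 m/s)×28.08×10^-6 s)
= 1.52934 × (5080.65 m) = 7.770 km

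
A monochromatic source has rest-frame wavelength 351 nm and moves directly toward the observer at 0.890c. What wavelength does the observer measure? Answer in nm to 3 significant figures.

Relativistic Doppler: λ_obs = λ_src √((1−β)/(1+β))
= 351 × √(0.11000/1.8900) = 351 × 0.24125 = 84.7 nm

λ_obs ≈ 84.7 nm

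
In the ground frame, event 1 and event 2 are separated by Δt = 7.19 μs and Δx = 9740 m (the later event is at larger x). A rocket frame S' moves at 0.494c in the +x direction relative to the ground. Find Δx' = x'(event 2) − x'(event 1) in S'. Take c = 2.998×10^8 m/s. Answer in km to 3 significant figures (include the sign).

Δx' ≈ 9.98 km

γ = 1/√(1 − 0.494²) = 1.1501
Δx' = γ(Δx − vΔt) = 1.1501 × (9740 m − 0.494×(2.998×10^8 m/s)×7.19×10^-6 s)
= 1.1501 × (8675.2 m) = 9.98 km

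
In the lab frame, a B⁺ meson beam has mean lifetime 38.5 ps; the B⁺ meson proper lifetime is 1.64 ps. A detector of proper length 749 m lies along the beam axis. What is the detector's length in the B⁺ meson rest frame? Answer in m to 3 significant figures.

L ≈ 31.9 m

Time dilation ⇒ γ = Δt/τ₀ = 38.5/1.64 = 23.476
Length contraction: L = L₀/γ = 749/23.476 = 31.9 m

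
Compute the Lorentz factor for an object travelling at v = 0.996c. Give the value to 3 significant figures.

γ ≈ 11.2

γ = 1/√(1 − β²) = 1/√(1 − 0.996²) = 1/√(0.0079840) = 11.2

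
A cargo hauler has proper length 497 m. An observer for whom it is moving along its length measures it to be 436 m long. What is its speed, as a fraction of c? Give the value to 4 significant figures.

γ = L₀/L = 497/436 = 1.13991
β = √(1 − 1/γ²) = 0.4800

β ≈ 0.4800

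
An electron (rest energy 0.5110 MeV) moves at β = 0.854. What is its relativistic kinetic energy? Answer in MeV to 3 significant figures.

γ = 1/√(1 − 0.854²) = 1.9221
K = (γ − 1)m₀c² = (1.9221 − 1) × 0.5110 MeV = 0.92207 × 0.5110 MeV = 0.471 MeV

K ≈ 0.471 MeV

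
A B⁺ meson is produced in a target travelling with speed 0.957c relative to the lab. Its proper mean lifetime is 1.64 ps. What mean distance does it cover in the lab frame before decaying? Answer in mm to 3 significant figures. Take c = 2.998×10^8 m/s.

γ = 1/√(1 − 0.957²) = 3.4472
Dilated lifetime: Δt = γτ₀ = 3.4472 × 1.64 ps = 5.6535 ps
d = vΔt = 0.957c × 5.6535 ps = 2.8691×10^8 m/s × 5.6535×10^-12 s = 1.62 mm

d ≈ 1.62 mm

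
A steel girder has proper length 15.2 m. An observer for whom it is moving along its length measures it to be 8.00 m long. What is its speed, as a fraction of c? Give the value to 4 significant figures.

β ≈ 0.8503

γ = L₀/L = 15.2/8.00 = 1.90000
β = √(1 − 1/γ²) = 0.8503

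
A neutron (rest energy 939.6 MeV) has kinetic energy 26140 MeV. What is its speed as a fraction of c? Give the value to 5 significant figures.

β ≈ 0.99940

γ = 1 + K/(m₀c²) = 1 + 26140/939.6 = 28.82035
β = √(1 − 1/γ²) = 0.99940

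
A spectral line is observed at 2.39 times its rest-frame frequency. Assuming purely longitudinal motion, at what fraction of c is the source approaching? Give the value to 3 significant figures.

f_obs/f_src = √((1+β)/(1−β)) = 2.39  ⇒  (1+β)/(1−β) = 5.7121
β = |1 − D²|/(1 + D²) = |1 − 5.7121|/(1 + 5.7121) = 0.702

β ≈ 0.702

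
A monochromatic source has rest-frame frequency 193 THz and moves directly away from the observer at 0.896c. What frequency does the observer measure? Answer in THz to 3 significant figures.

f_obs ≈ 45.2 THz

Relativistic Doppler: f_obs = f_src √((1−β)/(1+β))
= 193 × √(0.10400/1.8960) = 193 × 0.23421 = 45.2 THz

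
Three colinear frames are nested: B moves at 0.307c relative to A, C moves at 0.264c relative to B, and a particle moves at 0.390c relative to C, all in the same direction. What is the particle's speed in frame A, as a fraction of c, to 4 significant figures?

Compose boost 2: (0.264 + 0.307)/(1 + 0.264×0.307) = 0.5710/1.08105 = 0.528191
Compose boost 3: (0.390 + 0.528191)/(1 + 0.390×0.528191) = 0.918191/1.20599 = 0.7614

u ≈ 0.7614c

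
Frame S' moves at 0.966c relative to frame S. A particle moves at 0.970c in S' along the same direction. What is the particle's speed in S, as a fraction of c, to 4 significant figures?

Relativistic velocity addition: u = (u' + v)/(1 + u'v/c²)
= (0.970 + 0.966)/(1 + 0.970×0.966) = 1.936/1.93702 = 0.9995

u ≈ 0.9995c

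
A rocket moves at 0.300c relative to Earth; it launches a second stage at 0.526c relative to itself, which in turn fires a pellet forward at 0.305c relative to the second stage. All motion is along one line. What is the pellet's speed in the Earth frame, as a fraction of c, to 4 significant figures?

u ≈ 0.8364c

Compose boost 2: (0.526 + 0.300)/(1 + 0.526×0.300) = 0.8260/1.15780 = 0.713422
Compose boost 3: (0.305 + 0.713422)/(1 + 0.305×0.713422) = 1.01842/1.21759 = 0.8364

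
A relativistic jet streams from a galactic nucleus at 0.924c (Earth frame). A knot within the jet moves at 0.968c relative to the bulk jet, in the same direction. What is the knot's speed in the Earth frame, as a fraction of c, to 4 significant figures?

Relativistic velocity addition: u = (u' + v)/(1 + u'v/c²)
= (0.968 + 0.924)/(1 + 0.968×0.924) = 1.892/1.89443 = 0.9987

u ≈ 0.9987c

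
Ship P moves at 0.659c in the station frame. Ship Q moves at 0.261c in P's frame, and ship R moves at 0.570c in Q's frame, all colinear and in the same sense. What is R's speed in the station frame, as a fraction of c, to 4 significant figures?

Compose boost 2: (0.261 + 0.659)/(1 + 0.261×0.659) = 0.9200/1.17200 = 0.784984
Compose boost 3: (0.570 + 0.784984)/(1 + 0.570×0.784984) = 1.35498/1.44744 = 0.9361

u ≈ 0.9361c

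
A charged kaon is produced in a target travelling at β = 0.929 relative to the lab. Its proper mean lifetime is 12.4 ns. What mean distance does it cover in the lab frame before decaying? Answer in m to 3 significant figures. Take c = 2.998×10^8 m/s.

d ≈ 9.33 m

γ = 1/√(1 − 0.929²) = 2.7021
Dilated lifetime: Δt = γτ₀ = 2.7021 × 12.4 ns = 33.506 ns
d = vΔt = 0.929c × 33.506 ns = 2.7851×10^8 m/s × 3.3506×10^-8 s = 9.33 m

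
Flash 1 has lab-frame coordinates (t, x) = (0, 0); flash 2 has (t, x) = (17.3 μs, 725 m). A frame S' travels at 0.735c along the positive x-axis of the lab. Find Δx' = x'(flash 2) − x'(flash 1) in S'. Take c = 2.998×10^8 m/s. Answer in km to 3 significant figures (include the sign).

γ = 1/√(1 − 0.735²) = 1.4748
Δx' = γ(Δx − vΔt) = 1.4748 × (725 m − 0.735×(2.998×10^8 m/s)×17.3×10^-6 s)
= 1.4748 × (-3087.1 m) = -4.55 km

Δx' ≈ -4.55 km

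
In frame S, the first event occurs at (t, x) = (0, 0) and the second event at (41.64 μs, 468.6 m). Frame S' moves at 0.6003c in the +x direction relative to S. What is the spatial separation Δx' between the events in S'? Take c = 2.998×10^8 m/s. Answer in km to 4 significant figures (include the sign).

γ = 1/√(1 − 0.6003²) = 1.25035
Δx' = γ(Δx − vΔt) = 1.25035 × (468.6 m − 0.6003×(2.998×10^8 m/s)×41.64×10^-6 s)
= 1.25035 × (-7025.35 m) = -8.784 km

Δx' ≈ -8.784 km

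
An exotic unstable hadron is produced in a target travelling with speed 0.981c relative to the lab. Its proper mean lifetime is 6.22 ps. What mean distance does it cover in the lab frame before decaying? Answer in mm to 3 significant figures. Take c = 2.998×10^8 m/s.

d ≈ 9.43 mm

γ = 1/√(1 − 0.981²) = 5.1544
Dilated lifetime: Δt = γτ₀ = 5.1544 × 6.22 ps = 32.061 ps
d = vΔt = 0.981c × 32.061 ps = 2.9410×10^8 m/s × 3.2061×10^-11 s = 9.43 mm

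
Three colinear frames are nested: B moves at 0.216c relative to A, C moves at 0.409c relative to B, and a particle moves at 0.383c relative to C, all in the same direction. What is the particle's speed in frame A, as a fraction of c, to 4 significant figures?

u ≈ 0.7847c

Compose boost 2: (0.409 + 0.216)/(1 + 0.409×0.216) = 0.6250/1.08834 = 0.574267
Compose boost 3: (0.383 + 0.574267)/(1 + 0.383×0.574267) = 0.957267/1.21994 = 0.7847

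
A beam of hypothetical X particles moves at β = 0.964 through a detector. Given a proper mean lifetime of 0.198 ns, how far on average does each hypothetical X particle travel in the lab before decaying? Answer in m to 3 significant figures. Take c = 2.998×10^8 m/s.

γ = 1/√(1 − 0.964²) = 3.7608
Dilated lifetime: Δt = γτ₀ = 3.7608 × 0.198 ns = 0.74463 ns
d = vΔt = 0.964c × 0.74463 ns = 2.8901×10^8 m/s × 7.4463×10^-10 s = 0.215 m

d ≈ 0.215 m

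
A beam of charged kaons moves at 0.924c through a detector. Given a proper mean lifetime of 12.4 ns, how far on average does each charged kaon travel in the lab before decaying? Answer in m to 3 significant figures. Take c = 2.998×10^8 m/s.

d ≈ 8.98 m

γ = 1/√(1 − 0.924²) = 2.6151
Dilated lifetime: Δt = γτ₀ = 2.6151 × 12.4 ns = 32.427 ns
d = vΔt = 0.924c × 32.427 ns = 2.7702×10^8 m/s × 3.2427×10^-8 s = 8.98 m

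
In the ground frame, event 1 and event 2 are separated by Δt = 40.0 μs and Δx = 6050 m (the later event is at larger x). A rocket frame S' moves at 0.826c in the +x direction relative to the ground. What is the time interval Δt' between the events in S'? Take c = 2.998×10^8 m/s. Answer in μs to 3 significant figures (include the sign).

γ = 1/√(1 − 0.826²) = 1.7741
Δt' = γ(Δt − vΔx/c²) = 1.7741 × (40.0 μs − 0.826×6050 m / (2.998×10^8 m/s))
= 1.7741 × (23.331 μs) = 41.4 μs

Δt' ≈ 41.4 μs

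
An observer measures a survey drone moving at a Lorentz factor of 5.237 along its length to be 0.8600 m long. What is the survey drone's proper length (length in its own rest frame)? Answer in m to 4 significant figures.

γ = 5.237 (given)
L₀ = γL = 5.237 × 0.8600 = 4.504 m

L₀ ≈ 4.504 m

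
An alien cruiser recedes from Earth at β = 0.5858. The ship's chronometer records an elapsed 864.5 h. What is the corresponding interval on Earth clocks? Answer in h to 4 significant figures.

Δt ≈ 1067 h

γ = 1/√(1 − 0.5858²) = 1.23387
Time dilation: Δt = γτ₀ = 1.23387 × 864.5 h = 1067 h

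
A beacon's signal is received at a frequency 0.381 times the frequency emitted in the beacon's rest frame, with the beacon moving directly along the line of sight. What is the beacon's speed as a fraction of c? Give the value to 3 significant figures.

f_obs/f_src = √((1−β)/(1+β)) = 0.381  ⇒  (1−β)/(1+β) = 0.14516
β = |1 − D²|/(1 + D²) = |1 − 0.14516|/(1 + 0.14516) = 0.746

β ≈ 0.746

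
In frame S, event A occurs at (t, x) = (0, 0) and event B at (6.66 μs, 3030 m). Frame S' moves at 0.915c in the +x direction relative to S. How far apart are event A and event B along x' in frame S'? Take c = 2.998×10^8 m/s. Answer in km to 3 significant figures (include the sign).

γ = 1/√(1 − 0.915²) = 2.4786
Δx' = γ(Δx − vΔt) = 2.4786 × (3030 m − 0.915×(2.998×10^8 m/s)×6.66×10^-6 s)
= 2.4786 × (1203.0 m) = 2.98 km

Δx' ≈ 2.98 km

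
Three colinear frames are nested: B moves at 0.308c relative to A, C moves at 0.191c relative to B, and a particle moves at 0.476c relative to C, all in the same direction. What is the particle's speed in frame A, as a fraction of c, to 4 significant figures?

Compose boost 2: (0.191 + 0.308)/(1 + 0.191×0.308) = 0.4990/1.05883 = 0.471276
Compose boost 3: (0.476 + 0.471276)/(1 + 0.476×0.471276) = 0.947276/1.22433 = 0.7737

u ≈ 0.7737c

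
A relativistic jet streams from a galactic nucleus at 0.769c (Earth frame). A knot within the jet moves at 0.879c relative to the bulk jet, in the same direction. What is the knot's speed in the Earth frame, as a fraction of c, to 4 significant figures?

u ≈ 0.9833c

Relativistic velocity addition: u = (u' + v)/(1 + u'v/c²)
= (0.879 + 0.769)/(1 + 0.879×0.769) = 1.648/1.67595 = 0.9833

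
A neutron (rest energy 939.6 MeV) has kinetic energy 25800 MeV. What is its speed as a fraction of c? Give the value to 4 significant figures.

β ≈ 0.9994

γ = 1 + K/(m₀c²) = 1 + 25800/939.6 = 28.4585
β = √(1 − 1/γ²) = 0.9994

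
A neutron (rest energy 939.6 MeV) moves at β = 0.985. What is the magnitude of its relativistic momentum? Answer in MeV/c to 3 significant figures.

γ = 1/√(1 − 0.985²) = 5.7953
p = γβm₀c = 5.7953 × 0.985 × 939.6 MeV/c = 5360 MeV/c

p ≈ 5360 MeV/c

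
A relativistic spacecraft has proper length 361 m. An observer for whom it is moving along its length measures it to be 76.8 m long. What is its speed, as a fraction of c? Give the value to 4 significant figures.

γ = L₀/L = 361/76.8 = 4.70052
β = √(1 − 1/γ²) = 0.9771

β ≈ 0.9771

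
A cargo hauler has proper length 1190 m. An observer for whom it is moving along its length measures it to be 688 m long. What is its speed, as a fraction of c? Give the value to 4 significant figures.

β ≈ 0.8159

γ = L₀/L = 1190/688 = 1.72965
β = √(1 − 1/γ²) = 0.8159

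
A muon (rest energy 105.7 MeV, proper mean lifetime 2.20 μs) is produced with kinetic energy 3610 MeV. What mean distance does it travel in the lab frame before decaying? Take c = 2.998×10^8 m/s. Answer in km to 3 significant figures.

γ = 1 + K/(m₀c²) = 1 + 3610/105.7 = 35.153
β = √(1 − 1/γ²) = 0.99960
Dilated lifetime: γτ₀ = 35.153 × 2.20 μs = 77.337 μs
d = βc·γτ₀ = 0.99960 × (2.998×10^8 m/s) × 7.7337×10^-5 s = 23.2 km

d ≈ 23.2 km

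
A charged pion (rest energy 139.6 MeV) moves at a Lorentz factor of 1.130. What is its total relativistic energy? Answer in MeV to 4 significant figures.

E ≈ 157.7 MeV

γ = 1.130 (given)
E = γm₀c² = 1.130 × 139.6 MeV = 157.7 MeV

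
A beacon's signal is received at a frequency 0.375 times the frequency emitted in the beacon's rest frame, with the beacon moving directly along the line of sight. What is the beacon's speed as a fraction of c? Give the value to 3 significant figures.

f_obs/f_src = √((1−β)/(1+β)) = 0.375  ⇒  (1−β)/(1+β) = 0.14062
β = |1 − D²|/(1 + D²) = |1 − 0.14062|/(1 + 0.14062) = 0.753

β ≈ 0.753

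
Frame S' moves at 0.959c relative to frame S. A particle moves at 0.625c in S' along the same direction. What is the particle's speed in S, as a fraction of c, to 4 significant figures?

u ≈ 0.9904c

Relativistic velocity addition: u = (u' + v)/(1 + u'v/c²)
= (0.625 + 0.959)/(1 + 0.625×0.959) = 1.584/1.59937 = 0.9904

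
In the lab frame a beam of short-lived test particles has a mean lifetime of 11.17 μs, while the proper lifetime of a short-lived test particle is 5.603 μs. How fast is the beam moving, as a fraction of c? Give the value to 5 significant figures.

β ≈ 0.86509

γ = Δt/τ₀ = 11.17/5.603 = 1.993575
β = √(1 − 1/γ²) = √(1 − 1/1.993575²) = 0.86509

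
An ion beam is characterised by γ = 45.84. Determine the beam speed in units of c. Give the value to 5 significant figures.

β = √(1 − 1/γ²) = √(1 − 1/45.84²) = √(0.9995241) = 0.99976

β ≈ 0.99976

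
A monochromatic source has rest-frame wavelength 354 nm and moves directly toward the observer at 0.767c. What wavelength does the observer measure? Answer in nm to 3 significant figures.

λ_obs ≈ 129 nm

Relativistic Doppler: λ_obs = λ_src √((1−β)/(1+β))
= 354 × √(0.23300/1.7670) = 354 × 0.36313 = 129 nm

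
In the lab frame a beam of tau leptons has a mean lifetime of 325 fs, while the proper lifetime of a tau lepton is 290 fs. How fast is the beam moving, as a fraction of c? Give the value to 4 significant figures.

γ = Δt/τ₀ = 325/290 = 1.12069
β = √(1 − 1/γ²) = √(1 − 1/1.12069²) = 0.4514

β ≈ 0.4514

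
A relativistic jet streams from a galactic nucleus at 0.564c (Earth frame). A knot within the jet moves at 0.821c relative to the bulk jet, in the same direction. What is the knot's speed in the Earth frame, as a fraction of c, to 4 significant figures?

u ≈ 0.9467c

Relativistic velocity addition: u = (u' + v)/(1 + u'v/c²)
= (0.821 + 0.564)/(1 + 0.821×0.564) = 1.385/1.46304 = 0.9467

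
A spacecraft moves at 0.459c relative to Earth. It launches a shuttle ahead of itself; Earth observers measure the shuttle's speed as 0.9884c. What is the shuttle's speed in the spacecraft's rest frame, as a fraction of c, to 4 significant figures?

Inverse velocity addition: u' = (u − v)/(1 − uv/c²)
= (0.9884 − 0.459)/(1 − 0.9884×0.459) = 0.5294/0.546324 = 0.9690

u' ≈ 0.9690c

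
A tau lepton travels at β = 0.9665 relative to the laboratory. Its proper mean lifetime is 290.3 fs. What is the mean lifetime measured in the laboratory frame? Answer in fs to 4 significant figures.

γ = 1/√(1 − 0.9665²) = 3.89610
Time dilation: Δt = γτ₀ = 3.89610 × 290.3 fs = 1131 fs

Δt ≈ 1131 fs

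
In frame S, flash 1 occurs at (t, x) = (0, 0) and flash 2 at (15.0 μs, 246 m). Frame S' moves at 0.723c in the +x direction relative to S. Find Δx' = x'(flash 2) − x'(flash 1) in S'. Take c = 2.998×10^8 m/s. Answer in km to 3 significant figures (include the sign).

Δx' ≈ -4.35 km

γ = 1/√(1 − 0.723²) = 1.4475
Δx' = γ(Δx − vΔt) = 1.4475 × (246 m − 0.723×(2.998×10^8 m/s)×15.0×10^-6 s)
= 1.4475 × (-3005.3 m) = -4.35 km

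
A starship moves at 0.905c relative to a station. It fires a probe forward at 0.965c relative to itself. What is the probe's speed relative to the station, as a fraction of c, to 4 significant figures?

u ≈ 0.9982c

Relativistic velocity addition: u = (u' + v)/(1 + u'v/c²)
= (0.965 + 0.905)/(1 + 0.965×0.905) = 1.870/1.87332 = 0.9982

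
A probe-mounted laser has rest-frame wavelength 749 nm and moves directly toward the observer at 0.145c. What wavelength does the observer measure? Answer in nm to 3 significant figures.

Relativistic Doppler: λ_obs = λ_src √((1−β)/(1+β))
= 749 × √(0.85500/1.1450) = 749 × 0.86413 = 647 nm

λ_obs ≈ 647 nm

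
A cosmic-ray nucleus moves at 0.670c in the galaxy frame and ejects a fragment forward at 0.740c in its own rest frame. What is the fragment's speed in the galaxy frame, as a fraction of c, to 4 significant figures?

u ≈ 0.9426c

Compose boost 2: (0.740 + 0.670)/(1 + 0.740×0.670) = 1.410/1.49580 = 0.9426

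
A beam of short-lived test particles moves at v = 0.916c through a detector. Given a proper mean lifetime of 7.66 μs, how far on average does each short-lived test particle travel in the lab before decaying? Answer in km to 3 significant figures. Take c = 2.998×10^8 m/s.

γ = 1/√(1 − 0.916²) = 2.4927
Dilated lifetime: Δt = γτ₀ = 2.4927 × 7.66 μs = 19.094 μs
d = vΔt = 0.916c × 19.094 μs = 2.7462×10^8 m/s × 1.9094×10^-5 s = 5.24 km

d ≈ 5.24 km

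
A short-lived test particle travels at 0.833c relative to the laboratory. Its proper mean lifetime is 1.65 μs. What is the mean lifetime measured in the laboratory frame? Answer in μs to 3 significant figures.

γ = 1/√(1 − 0.833²) = 1.8074
Time dilation: Δt = γτ₀ = 1.8074 × 1.65 μs = 2.98 μs

Δt ≈ 2.98 μs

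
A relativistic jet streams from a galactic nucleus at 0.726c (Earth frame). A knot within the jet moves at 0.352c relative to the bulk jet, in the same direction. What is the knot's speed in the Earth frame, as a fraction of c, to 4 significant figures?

u ≈ 0.8586c

Relativistic velocity addition: u = (u' + v)/(1 + u'v/c²)
= (0.352 + 0.726)/(1 + 0.352×0.726) = 1.078/1.25555 = 0.8586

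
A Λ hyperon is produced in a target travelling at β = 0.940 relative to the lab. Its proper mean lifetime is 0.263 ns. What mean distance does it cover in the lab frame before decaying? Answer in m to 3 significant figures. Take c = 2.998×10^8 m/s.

d ≈ 0.217 m

γ = 1/√(1 − 0.940²) = 2.9311
Dilated lifetime: Δt = γτ₀ = 2.9311 × 0.263 ns = 0.77087 ns
d = vΔt = 0.940c × 0.77087 ns = 2.8181×10^8 m/s × 7.7087×10^-10 s = 0.217 m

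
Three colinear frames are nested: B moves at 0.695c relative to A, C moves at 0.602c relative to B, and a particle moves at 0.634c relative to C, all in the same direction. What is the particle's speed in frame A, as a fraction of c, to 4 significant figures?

Compose boost 2: (0.602 + 0.695)/(1 + 0.602×0.695) = 1.297/1.41839 = 0.914417
Compose boost 3: (0.634 + 0.914417)/(1 + 0.634×0.914417) = 1.54842/1.57974 = 0.9802

u ≈ 0.9802c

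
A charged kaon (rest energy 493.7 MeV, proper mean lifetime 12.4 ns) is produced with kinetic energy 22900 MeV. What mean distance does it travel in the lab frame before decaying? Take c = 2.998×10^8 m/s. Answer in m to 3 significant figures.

γ = 1 + K/(m₀c²) = 1 + 22900/493.7 = 47.384
β = √(1 − 1/γ²) = 0.99978
Dilated lifetime: γτ₀ = 47.384 × 12.4 ns = 587.57 ns
d = βc·γτ₀ = 0.99978 × (2.998×10^8 m/s) × 5.8757×10^-7 s = 176 m

d ≈ 176 m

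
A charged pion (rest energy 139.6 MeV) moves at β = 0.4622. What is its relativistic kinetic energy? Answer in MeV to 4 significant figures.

K ≈ 17.82 MeV

γ = 1/√(1 − 0.4622²) = 1.12768
K = (γ − 1)m₀c² = (1.12768 − 1) × 139.6 MeV = 0.127681 × 139.6 MeV = 17.82 MeV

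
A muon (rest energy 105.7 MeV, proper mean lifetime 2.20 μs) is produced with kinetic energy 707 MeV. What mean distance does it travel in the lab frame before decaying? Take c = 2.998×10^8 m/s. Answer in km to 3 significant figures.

d ≈ 5.03 km

γ = 1 + K/(m₀c²) = 1 + 707/105.7 = 7.6887
β = √(1 − 1/γ²) = 0.99151
Dilated lifetime: γτ₀ = 7.6887 × 2.20 μs = 16.915 μs
d = βc·γτ₀ = 0.99151 × (2.998×10^8 m/s) × 1.6915×10^-5 s = 5.03 km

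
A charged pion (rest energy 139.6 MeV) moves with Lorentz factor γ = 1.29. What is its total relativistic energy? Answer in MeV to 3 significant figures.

E ≈ 180 MeV

γ = 1.29 (given)
E = γm₀c² = 1.29 × 139.6 MeV = 180 MeV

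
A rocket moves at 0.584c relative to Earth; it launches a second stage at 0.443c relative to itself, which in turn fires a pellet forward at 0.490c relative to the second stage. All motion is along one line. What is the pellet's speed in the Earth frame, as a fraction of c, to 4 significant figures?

Compose boost 2: (0.443 + 0.584)/(1 + 0.443×0.584) = 1.027/1.25871 = 0.815913
Compose boost 3: (0.490 + 0.815913)/(1 + 0.490×0.815913) = 1.30591/1.39980 = 0.9329

u ≈ 0.9329c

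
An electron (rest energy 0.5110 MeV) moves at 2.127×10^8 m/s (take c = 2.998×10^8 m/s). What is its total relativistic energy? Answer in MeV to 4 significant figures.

β = v/c = 2.127×10^8 / 2.998×10^8 = 0.709473
γ = 1/√(1 − 0.709473²) = 1.41898
E = γm₀c² = 1.41898 × 0.5110 MeV = 0.7251 MeV

E ≈ 0.7251 MeV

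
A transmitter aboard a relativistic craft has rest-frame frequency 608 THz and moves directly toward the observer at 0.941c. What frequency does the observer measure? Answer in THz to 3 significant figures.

f_obs ≈ 3490 THz

Relativistic Doppler: f_obs = f_src √((1+β)/(1−β))
= 608 × √(1.9410/0.059000) = 608 × 5.7357 = 3490 THz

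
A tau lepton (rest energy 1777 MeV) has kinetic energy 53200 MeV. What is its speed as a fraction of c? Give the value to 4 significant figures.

β ≈ 0.9995

γ = 1 + K/(m₀c²) = 1 + 53200/1777 = 30.9381
β = √(1 − 1/γ²) = 0.9995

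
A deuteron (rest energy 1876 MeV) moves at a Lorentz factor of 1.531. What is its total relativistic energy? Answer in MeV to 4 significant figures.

E ≈ 2872 MeV

γ = 1.531 (given)
E = γm₀c² = 1.531 × 1876 MeV = 2872 MeV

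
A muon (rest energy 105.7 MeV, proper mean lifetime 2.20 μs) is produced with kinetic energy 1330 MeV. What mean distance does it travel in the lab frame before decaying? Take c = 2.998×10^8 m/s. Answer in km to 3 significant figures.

d ≈ 8.93 km

γ = 1 + K/(m₀c²) = 1 + 1330/105.7 = 13.583
β = √(1 − 1/γ²) = 0.99729
Dilated lifetime: γτ₀ = 13.583 × 2.20 μs = 29.882 μs
d = βc·γτ₀ = 0.99729 × (2.998×10^8 m/s) × 2.9882×10^-5 s = 8.93 km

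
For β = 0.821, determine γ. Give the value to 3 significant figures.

γ = 1/√(1 − β²) = 1/√(1 − 0.821²) = 1/√(0.32596) = 1.75

γ ≈ 1.75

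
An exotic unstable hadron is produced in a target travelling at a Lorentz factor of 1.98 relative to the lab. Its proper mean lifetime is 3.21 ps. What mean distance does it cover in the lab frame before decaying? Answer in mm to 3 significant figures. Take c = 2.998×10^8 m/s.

d ≈ 1.64 mm

β = √(1 − 1/γ²) = √(1 − 1/1.98²) = 0.86309
Dilated lifetime: Δt = γτ₀ = 1.98 × 3.21 ps = 6.3558 ps
d = vΔt = 0.86309c × 6.3558 ps = 2.5875×10^8 m/s × 6.3558×10^-12 s = 1.64 mm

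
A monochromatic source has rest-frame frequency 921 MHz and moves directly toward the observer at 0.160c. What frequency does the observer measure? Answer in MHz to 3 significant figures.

f_obs ≈ 1080 MHz

Relativistic Doppler: f_obs = f_src √((1+β)/(1−β))
= 921 × √(1.1600/0.84000) = 921 × 1.1751 = 1080 MHz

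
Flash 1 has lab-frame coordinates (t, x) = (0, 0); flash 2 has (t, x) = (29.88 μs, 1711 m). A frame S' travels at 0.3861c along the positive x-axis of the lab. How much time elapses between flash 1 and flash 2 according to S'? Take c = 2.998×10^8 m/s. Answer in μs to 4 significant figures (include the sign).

Δt' ≈ 30.00 μs

γ = 1/√(1 − 0.3861²) = 1.08406
Δt' = γ(Δt − vΔx/c²) = 1.08406 × (29.88 μs − 0.3861×1711 m / (2.998×10^8 m/s))
= 1.08406 × (27.6765 μs) = 30.00 μs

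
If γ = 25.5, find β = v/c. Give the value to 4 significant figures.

β = √(1 − 1/γ²) = √(1 − 1/25.5²) = √(0.998462) = 0.9992

β ≈ 0.9992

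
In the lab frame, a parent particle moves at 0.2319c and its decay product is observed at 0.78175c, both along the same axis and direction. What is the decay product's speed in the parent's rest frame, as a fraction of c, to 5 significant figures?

u' ≈ 0.67160c

Inverse velocity addition: u' = (u − v)/(1 − uv/c²)
= (0.78175 − 0.2319)/(1 − 0.78175×0.2319) = 0.54985/0.8187122 = 0.67160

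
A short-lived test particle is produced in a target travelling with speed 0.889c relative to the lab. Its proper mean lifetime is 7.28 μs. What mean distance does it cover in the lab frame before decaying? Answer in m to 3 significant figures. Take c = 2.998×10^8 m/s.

d ≈ 4240 m

γ = 1/√(1 − 0.889²) = 2.1838
Dilated lifetime: Δt = γτ₀ = 2.1838 × 7.28 μs = 15.898 μs
d = vΔt = 0.889c × 15.898 μs = 2.6652×10^8 m/s × 1.5898×10^-5 s = 4240 m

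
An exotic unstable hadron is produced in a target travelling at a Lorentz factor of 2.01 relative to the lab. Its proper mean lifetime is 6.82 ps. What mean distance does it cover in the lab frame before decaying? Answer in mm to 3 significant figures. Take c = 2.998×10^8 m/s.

β = √(1 − 1/γ²) = √(1 − 1/2.01²) = 0.86746
Dilated lifetime: Δt = γτ₀ = 2.01 × 6.82 ps = 13.708 ps
d = vΔt = 0.86746c × 13.708 ps = 2.6006×10^8 m/s × 1.3708×10^-11 s = 3.57 mm

d ≈ 3.57 mm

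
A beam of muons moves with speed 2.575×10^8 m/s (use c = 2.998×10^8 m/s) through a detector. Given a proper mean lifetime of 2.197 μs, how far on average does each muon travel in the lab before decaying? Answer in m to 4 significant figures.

β = v/c = 2.575×10^8 / 2.998×10^8 = 0.858906
γ = 1/√(1 − 0.858906²) = 1.95262
Dilated lifetime: Δt = γτ₀ = 1.95262 × 2.197 μs = 4.28990 μs
d = vΔt = 0.858906c × 4.28990 μs = 2.57500×10^8 m/s × 4.28990×10^-6 s = 1105 m

d ≈ 1105 m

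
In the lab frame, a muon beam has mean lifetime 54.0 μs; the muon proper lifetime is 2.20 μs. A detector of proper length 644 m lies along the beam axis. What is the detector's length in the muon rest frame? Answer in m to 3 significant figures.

L ≈ 26.2 m

Time dilation ⇒ γ = Δt/τ₀ = 54.0/2.20 = 24.545
Length contraction: L = L₀/γ = 644/24.545 = 26.2 m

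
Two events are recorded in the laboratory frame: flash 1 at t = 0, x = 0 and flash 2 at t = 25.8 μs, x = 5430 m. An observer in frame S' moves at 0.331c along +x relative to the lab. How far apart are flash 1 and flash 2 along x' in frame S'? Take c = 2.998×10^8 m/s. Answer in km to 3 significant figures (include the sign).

Δx' ≈ 3.04 km

γ = 1/√(1 − 0.331²) = 1.0597
Δx' = γ(Δx − vΔt) = 1.0597 × (5430 m − 0.331×(2.998×10^8 m/s)×25.8×10^-6 s)
= 1.0597 × (2869.8 m) = 3.04 km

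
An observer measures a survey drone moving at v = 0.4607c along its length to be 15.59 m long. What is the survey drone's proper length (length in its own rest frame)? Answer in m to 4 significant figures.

γ = 1/√(1 − 0.4607²) = 1.12669
L₀ = γL = 1.12669 × 15.59 = 17.57 m

L₀ ≈ 17.57 m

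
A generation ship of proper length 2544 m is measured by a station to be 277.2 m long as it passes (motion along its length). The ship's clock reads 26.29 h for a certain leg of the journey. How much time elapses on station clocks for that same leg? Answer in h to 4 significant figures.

Δt ≈ 241.3 h

Length contraction ⇒ γ = L₀/L = 2544/277.2 = 9.17749
Time dilation: Δt = γτ₀ = 9.17749 × 26.29 h = 241.3 h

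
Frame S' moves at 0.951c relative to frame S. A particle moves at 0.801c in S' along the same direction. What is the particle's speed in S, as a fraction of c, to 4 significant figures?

Relativistic velocity addition: u = (u' + v)/(1 + u'v/c²)
= (0.801 + 0.951)/(1 + 0.801×0.951) = 1.752/1.76175 = 0.9945

u ≈ 0.9945c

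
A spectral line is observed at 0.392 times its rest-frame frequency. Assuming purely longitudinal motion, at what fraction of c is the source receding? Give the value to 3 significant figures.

β ≈ 0.734

f_obs/f_src = √((1−β)/(1+β)) = 0.392  ⇒  (1−β)/(1+β) = 0.15366
β = |1 − D²|/(1 + D²) = |1 − 0.15366|/(1 + 0.15366) = 0.734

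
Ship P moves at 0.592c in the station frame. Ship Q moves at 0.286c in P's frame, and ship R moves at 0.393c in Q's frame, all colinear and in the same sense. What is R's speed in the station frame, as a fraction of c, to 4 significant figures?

Compose boost 2: (0.286 + 0.592)/(1 + 0.286×0.592) = 0.8780/1.16931 = 0.750869
Compose boost 3: (0.393 + 0.750869)/(1 + 0.393×0.750869) = 1.14387/1.29509 = 0.8832

u ≈ 0.8832c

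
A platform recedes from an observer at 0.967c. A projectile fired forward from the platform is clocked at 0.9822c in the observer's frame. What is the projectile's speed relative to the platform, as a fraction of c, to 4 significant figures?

Inverse velocity addition: u' = (u − v)/(1 − uv/c²)
= (0.9822 − 0.967)/(1 − 0.9822×0.967) = 0.01520/0.0502126 = 0.3027

u' ≈ 0.3027c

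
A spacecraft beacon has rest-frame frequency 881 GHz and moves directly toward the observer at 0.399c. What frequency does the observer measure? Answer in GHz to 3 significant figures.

f_obs ≈ 1340 GHz

Relativistic Doppler: f_obs = f_src √((1+β)/(1−β))
= 881 × √(1.3990/0.60100) = 881 × 1.5257 = 1340 GHz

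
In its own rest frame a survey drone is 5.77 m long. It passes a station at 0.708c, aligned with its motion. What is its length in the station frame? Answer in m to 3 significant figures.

L ≈ 4.07 m

γ = 1/√(1 − 0.708²) = 1.4160
Length contraction: L = L₀/γ = 5.77/1.4160 = 4.07 m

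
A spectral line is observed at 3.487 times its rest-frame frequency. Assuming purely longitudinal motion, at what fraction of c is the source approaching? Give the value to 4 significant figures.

β ≈ 0.8480

f_obs/f_src = √((1+β)/(1−β)) = 3.487  ⇒  (1+β)/(1−β) = 12.1592
β = |1 − D²|/(1 + D²) = |1 − 12.1592|/(1 + 12.1592) = 0.8480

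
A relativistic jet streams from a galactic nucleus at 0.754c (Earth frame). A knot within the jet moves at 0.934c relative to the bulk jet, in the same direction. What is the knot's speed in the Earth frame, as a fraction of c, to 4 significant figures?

u ≈ 0.9905c

Relativistic velocity addition: u = (u' + v)/(1 + u'v/c²)
= (0.934 + 0.754)/(1 + 0.934×0.754) = 1.688/1.70424 = 0.9905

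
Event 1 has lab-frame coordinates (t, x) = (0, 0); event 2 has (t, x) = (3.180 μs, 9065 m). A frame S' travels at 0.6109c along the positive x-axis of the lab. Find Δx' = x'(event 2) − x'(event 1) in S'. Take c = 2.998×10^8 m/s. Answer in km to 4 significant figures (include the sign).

Δx' ≈ 10.71 km

γ = 1/√(1 − 0.6109²) = 1.26309
Δx' = γ(Δx − vΔt) = 1.26309 × (9065 m − 0.6109×(2.998×10^8 m/s)×3.180×10^-6 s)
= 1.26309 × (8482.59 m) = 10.71 km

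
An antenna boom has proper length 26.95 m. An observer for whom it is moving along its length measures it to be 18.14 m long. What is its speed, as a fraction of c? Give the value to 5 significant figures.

γ = L₀/L = 26.95/18.14 = 1.485667
β = √(1 − 1/γ²) = 0.73955

β ≈ 0.73955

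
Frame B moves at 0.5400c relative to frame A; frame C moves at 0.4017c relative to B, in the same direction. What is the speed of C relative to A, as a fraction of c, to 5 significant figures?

u ≈ 0.77384c

Compose boost 2: (0.4017 + 0.5400)/(1 + 0.4017×0.5400) = 0.94170/1.216918 = 0.77384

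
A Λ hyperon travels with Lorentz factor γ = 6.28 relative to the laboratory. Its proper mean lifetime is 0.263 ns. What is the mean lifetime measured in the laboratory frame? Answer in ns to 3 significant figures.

γ = 6.28 (given)
Time dilation: Δt = γτ₀ = 6.28 × 0.263 ns = 1.65 ns

Δt ≈ 1.65 ns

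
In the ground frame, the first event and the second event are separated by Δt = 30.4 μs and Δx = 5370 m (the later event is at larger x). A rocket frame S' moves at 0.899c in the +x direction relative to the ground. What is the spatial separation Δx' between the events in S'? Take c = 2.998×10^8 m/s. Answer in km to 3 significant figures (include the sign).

γ = 1/√(1 − 0.899²) = 2.2834
Δx' = γ(Δx − vΔt) = 2.2834 × (5370 m − 0.899×(2.998×10^8 m/s)×30.4×10^-6 s)
= 2.2834 × (-2823.4 m) = -6.45 km

Δx' ≈ -6.45 km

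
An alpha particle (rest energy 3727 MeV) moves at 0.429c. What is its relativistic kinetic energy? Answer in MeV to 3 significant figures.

K ≈ 399 MeV

γ = 1/√(1 − 0.429²) = 1.1070
K = (γ − 1)m₀c² = (1.1070 − 1) × 3727 MeV = 0.10705 × 3727 MeV = 399 MeV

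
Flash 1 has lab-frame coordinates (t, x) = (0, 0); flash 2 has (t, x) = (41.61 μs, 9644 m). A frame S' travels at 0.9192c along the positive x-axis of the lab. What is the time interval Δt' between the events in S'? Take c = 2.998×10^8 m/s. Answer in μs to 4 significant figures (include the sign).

Δt' ≈ 30.58 μs

γ = 1/√(1 − 0.9192²) = 2.53942
Δt' = γ(Δt − vΔx/c²) = 2.53942 × (41.61 μs − 0.9192×9644 m / (2.998×10^8 m/s))
= 2.53942 × (12.0411 μs) = 30.58 μs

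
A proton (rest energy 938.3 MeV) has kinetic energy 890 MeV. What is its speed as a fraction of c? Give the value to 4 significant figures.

β ≈ 0.8583

γ = 1 + K/(m₀c²) = 1 + 890/938.3 = 1.94852
β = √(1 − 1/γ²) = 0.8583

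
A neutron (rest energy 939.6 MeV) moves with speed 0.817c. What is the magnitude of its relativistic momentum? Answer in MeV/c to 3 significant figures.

p ≈ 1330 MeV/c

γ = 1/√(1 − 0.817²) = 1.7342
p = γβm₀c = 1.7342 × 0.817 × 939.6 MeV/c = 1330 MeV/c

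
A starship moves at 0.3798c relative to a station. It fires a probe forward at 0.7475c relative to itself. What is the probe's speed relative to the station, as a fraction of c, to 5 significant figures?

Relativistic velocity addition: u = (u' + v)/(1 + u'v/c²)
= (0.7475 + 0.3798)/(1 + 0.7475×0.3798) = 1.1273/1.283901 = 0.87803

u ≈ 0.87803c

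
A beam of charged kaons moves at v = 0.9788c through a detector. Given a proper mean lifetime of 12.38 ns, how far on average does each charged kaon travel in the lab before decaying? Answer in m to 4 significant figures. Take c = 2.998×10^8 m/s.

d ≈ 17.74 m

γ = 1/√(1 − 0.9788²) = 4.88237
Dilated lifetime: Δt = γτ₀ = 4.88237 × 12.38 ns = 60.4438 ns
d = vΔt = 0.9788c × 60.4438 ns = 2.93444×10^8 m/s × 6.04438×10^-8 s = 17.74 m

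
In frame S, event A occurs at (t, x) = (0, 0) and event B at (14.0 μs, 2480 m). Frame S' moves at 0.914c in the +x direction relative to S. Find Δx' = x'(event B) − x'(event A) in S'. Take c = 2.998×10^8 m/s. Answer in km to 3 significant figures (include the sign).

Δx' ≈ -3.34 km

γ = 1/√(1 − 0.914²) = 2.4648
Δx' = γ(Δx − vΔt) = 2.4648 × (2480 m − 0.914×(2.998×10^8 m/s)×14.0×10^-6 s)
= 2.4648 × (-1356.2 m) = -3.34 km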